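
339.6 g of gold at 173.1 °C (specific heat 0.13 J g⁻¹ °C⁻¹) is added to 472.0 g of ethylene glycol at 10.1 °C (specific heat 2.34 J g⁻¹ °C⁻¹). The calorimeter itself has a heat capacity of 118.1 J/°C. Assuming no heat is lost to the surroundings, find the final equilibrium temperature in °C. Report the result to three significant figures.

T_f = 15.8 °C

Heat lost by gold = heat gained by ethylene glycol + calorimeter.
(339.6)(0.13)(173.1 − T) = [(472.0)(2.34) + 118.1](T − 10.1)
44.148 (173.1 − T) = 1222.58 (T − 10.1)
7642.0 − 44.148 T = 1222.58 T − 12348
19990.0 = 1266.728 T
T = 15.78 °C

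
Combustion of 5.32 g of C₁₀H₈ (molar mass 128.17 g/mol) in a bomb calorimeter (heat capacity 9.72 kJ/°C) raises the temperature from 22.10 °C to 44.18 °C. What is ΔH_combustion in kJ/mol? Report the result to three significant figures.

ΔT = 44.18 − 22.10 = 22.08 °C
q_cal = C_cal × ΔT = 9.72 × 22.08 = 214.6176 kJ
n = 5.32 / 128.17 = 0.04151 mol
q_rxn = −q_cal = -214.6176 kJ
ΔH = -214.6176 / 0.04151 = -5170 kJ/mol

ΔH = -5170 kJ/mol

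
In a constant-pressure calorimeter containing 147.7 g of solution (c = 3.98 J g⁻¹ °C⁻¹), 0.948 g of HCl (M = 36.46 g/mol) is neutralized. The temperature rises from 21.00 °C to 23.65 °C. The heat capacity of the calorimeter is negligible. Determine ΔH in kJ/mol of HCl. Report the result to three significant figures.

|ΔT| = |23.65 − 21.00| = 2.65 °C
|q_surr| = (147.7 × 3.98) × 2.65 = 587.846 × 2.65 = 1558 J
n(HCl) = 0.948 / 36.46 = 0.02600 mol
Temperature rose, so q_rxn = −|q_surr| = -1.558 kJ
ΔH = q_rxn / n = -59.92 kJ/mol

ΔH = -59.9 kJ/mol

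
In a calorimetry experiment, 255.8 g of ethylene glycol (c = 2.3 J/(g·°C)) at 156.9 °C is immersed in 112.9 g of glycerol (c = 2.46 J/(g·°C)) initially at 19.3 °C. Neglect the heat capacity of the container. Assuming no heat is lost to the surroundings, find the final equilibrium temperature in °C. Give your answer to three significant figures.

Heat lost by ethylene glycol = heat gained by glycerol.
(255.8)(2.3)(156.9 − T) = (112.9)(2.46)(T − 19.3)
588.34 (156.9 − T) = 277.734 (T − 19.3)
92311 − 588.34 T = 277.734 T − 5360.3
97671.3 = 866.074 T
T = 112.8 °C

T_f = 113 °C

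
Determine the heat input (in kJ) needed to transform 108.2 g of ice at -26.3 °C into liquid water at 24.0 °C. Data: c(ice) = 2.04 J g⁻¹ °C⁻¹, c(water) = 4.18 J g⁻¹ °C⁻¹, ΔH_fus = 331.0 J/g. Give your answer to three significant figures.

q1 (heat ice -26.3→0.0 °C): 108.2 × 2.04 × 26.3 = 5805 J
q2 (melt at 0 °C): 108.2 × 331.0 = 35814 J
q3 (heat water 0.0→24.0 °C): 108.2 × 4.18 × 24.0 = 10855 J
Total: 5805 + 35814 + 10855 = 52474 J = 52.5 kJ

q = 52.5 kJ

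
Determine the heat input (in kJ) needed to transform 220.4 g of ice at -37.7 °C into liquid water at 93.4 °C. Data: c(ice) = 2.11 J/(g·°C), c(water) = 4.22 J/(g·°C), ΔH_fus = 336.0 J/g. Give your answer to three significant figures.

q1 (heat ice -37.7→0.0 °C): 220.4 × 2.11 × 37.7 = 17532 J
q2 (melt at 0 °C): 220.4 × 336.0 = 74054 J
q3 (heat water 0.0→93.4 °C): 220.4 × 4.22 × 93.4 = 86870 J
Total: 17532 + 74054 + 86870 = 178456 J = 178 kJ

q = 178 kJ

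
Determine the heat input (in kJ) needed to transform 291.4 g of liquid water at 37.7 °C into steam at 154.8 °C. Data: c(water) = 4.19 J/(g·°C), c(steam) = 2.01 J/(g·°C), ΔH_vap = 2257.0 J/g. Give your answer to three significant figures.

q = 766 kJ

q1 (heat water 37.7→100.0 °C): 291.4 × 4.19 × 62.3 = 76066 J
q2 (vaporize at 100 °C): 291.4 × 2257.0 = 657690 J
q3 (heat steam 100.0→154.8 °C): 291.4 × 2.01 × 54.8 = 32097 J
Total: 76066 + 657690 + 32097 = 765853 J = 766 kJ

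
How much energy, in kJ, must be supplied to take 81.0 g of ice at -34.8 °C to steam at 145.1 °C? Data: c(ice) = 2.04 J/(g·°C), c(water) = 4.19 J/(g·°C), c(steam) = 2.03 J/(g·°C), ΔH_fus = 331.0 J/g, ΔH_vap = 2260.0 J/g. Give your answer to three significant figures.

q1 (heat ice -34.8→0.0 °C): 81.0 × 2.04 × 34.8 = 5750 J
q2 (melt at 0 °C): 81.0 × 331.0 = 26811 J
q3 (heat water 0.0→100.0 °C): 81.0 × 4.19 × 100.0 = 33939 J
q4 (vaporize at 100 °C): 81.0 × 2260.0 = 183060 J
q5 (heat steam 100.0→145.1 °C): 81.0 × 2.03 × 45.1 = 7416 J
Total: 5750 + 26811 + 33939 + 183060 + 7416 = 256976 J = 257 kJ

q = 257 kJ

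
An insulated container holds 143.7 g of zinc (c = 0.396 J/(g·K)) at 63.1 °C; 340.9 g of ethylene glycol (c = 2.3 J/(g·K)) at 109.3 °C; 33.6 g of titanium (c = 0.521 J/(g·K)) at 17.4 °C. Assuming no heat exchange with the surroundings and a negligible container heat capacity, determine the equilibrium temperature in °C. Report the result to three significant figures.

Σ mᵢcᵢ(T − Tᵢ) = 0  ⇒  T = Σ mᵢcᵢTᵢ / Σ mᵢcᵢ
Σ mᵢcᵢ = 143.7×0.396 + 340.9×2.3 + 33.6×0.521 = 858.4808
Σ mᵢcᵢTᵢ = 56.9052×63.1 + 784.07×109.3 + 17.5056×17.4 = 89594
T = 89594 / 858.4808 = 104.4 °C

T_f = 104 °C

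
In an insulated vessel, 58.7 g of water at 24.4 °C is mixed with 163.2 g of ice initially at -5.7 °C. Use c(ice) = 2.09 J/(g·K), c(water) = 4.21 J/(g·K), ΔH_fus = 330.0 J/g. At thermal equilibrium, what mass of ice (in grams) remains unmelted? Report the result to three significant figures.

Heat to warm all ice to 0 °C: 163.2×2.09×5.7 = 1944.2 J
Heat released by water cooling to 0 °C: 58.7×4.21×24.4 = 6029.9 J
6029.9 J < 1944.2 + 163.2×330.0 = 55800.2 J, so not all ice melts; final T = 0 °C.
Heat left for melting: 6029.9 − 1944.2 = 4085.7 J
Mass melted = 4085.7 / 330.0 = 12.38 g
Ice remaining = 163.2 − 12.38 = 150.82 g

m_ice remaining = 151 g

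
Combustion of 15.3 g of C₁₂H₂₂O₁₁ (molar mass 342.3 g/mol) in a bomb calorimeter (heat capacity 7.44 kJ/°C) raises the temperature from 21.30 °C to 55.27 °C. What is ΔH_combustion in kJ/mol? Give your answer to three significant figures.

ΔH = -5650 kJ/mol

ΔT = 55.27 − 21.30 = 33.97 °C
q_cal = C_cal × ΔT = 7.44 × 33.97 = 252.7368 kJ
n = 15.3 / 342.3 = 0.04470 mol
q_rxn = −q_cal = -252.7368 kJ
ΔH = -252.7368 / 0.04470 = -5654 kJ/mol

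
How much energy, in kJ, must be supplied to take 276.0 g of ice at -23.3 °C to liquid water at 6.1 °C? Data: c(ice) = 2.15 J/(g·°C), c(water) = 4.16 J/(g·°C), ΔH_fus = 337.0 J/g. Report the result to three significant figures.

q = 114 kJ

q1 (heat ice -23.3→0.0 °C): 276.0 × 2.15 × 23.3 = 13826 J
q2 (melt at 0 °C): 276.0 × 337.0 = 93012 J
q3 (heat water 0.0→6.1 °C): 276.0 × 4.16 × 6.1 = 7004 J
Total: 13826 + 93012 + 7004 = 113842 J = 114 kJ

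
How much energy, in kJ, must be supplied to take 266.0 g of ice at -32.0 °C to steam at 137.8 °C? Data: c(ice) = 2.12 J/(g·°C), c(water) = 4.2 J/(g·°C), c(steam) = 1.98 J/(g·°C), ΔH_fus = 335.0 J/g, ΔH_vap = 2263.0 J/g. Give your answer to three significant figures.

q = 841 kJ

q1 (heat ice -32.0→0.0 °C): 266.0 × 2.12 × 32.0 = 18045 J
q2 (melt at 0 °C): 266.0 × 335.0 = 89110 J
q3 (heat water 0.0→100.0 °C): 266.0 × 4.2 × 100.0 = 111720 J
q4 (vaporize at 100 °C): 266.0 × 2263.0 = 601958 J
q5 (heat steam 100.0→137.8 °C): 266.0 × 1.98 × 37.8 = 19909 J
Total: 18045 + 89110 + 111720 + 601958 + 19909 = 840742 J = 841 kJ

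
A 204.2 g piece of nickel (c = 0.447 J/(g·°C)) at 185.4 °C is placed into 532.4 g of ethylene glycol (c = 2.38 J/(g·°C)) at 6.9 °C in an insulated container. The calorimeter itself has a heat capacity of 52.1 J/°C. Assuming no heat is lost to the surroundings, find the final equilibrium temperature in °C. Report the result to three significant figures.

Heat lost by nickel = heat gained by ethylene glycol + calorimeter.
(204.2)(0.447)(185.4 − T) = [(532.4)(2.38) + 52.1](T − 6.9)
91.2774 (185.4 − T) = 1319.212 (T − 6.9)
16923 − 91.2774 T = 1319.212 T − 9102.6
26025.6 = 1410.4894 T
T = 18.45 °C

T_f = 18.5 °C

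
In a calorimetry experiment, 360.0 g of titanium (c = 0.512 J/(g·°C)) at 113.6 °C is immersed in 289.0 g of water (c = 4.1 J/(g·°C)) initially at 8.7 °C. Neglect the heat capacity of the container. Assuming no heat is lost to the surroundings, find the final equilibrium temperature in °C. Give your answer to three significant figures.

T_f = 22.8 °C

Heat lost by titanium = heat gained by water.
(360.0)(0.512)(113.6 − T) = (289.0)(4.1)(T − 8.7)
184.32 (113.6 − T) = 1184.9 (T − 8.7)
20939 − 184.32 T = 1184.9 T − 10309
31248 = 1369.22 T
T = 22.82 °C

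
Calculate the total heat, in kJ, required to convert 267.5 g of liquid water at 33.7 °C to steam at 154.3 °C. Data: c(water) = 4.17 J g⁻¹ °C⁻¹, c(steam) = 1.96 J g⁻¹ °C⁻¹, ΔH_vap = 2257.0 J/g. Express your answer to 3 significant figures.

q1 (heat water 33.7→100.0 °C): 267.5 × 4.17 × 66.3 = 73956 J
q2 (vaporize at 100 °C): 267.5 × 2257.0 = 603748 J
q3 (heat steam 100.0→154.3 °C): 267.5 × 1.96 × 54.3 = 28469 J
Total: 73956 + 603748 + 28469 = 706173 J = 706 kJ

q = 706 kJ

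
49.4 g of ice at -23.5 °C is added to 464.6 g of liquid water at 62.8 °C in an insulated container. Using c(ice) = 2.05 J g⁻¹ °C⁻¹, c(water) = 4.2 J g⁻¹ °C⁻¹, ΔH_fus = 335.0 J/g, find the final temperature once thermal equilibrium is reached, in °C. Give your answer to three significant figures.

T_f = 48.0 °C

Heat to bring ice to 0 °C and melt it: q₁ = 49.4×2.05×23.5 + 49.4×335.0 = 18929 J
Heat the water can supply cooling to 0 °C: 464.6×4.2×62.8 = 122543 J > q₁, so all ice melts.
Energy balance: 464.6×4.2×(62.8 − T) = 18929 + 49.4×4.2×(T − 0)
1951.32(62.8 − T) = 18929 + 207.48 T
122543 − 18929 = 2158.80 T
T = 103614 / 2158.80 = 48.00 °C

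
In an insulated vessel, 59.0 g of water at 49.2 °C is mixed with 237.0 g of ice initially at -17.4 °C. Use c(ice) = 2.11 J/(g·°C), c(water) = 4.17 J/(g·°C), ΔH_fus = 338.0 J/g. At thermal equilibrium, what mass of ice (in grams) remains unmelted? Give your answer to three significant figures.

Heat to warm all ice to 0 °C: 237.0×2.11×17.4 = 8701.2 J
Heat released by water cooling to 0 °C: 59.0×4.17×49.2 = 12105 J
12105 J < 8701.2 + 237.0×338.0 = 88807.2 J, so not all ice melts; final T = 0 °C.
Heat left for melting: 12105 − 8701.2 = 3403.8 J
Mass melted = 3403.8 / 338.0 = 10.07 g
Ice remaining = 237.0 − 10.07 = 226.93 g

m_ice remaining = 227 g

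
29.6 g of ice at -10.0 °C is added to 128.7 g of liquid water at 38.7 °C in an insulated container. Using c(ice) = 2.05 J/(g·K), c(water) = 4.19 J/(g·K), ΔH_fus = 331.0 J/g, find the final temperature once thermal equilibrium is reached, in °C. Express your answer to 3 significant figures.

Heat to bring ice to 0 °C and melt it: q₁ = 29.6×2.05×10.0 + 29.6×331.0 = 10404 J
Heat the water can supply cooling to 0 °C: 128.7×4.19×38.7 = 20869.1 J > q₁, so all ice melts.
Energy balance: 128.7×4.19×(38.7 − T) = 10404 + 29.6×4.19×(T − 0)
539.253(38.7 − T) = 10404 + 124.024 T
20869.1 − 10404 = 663.277 T
T = 10465.1 / 663.277 = 15.78 °C

T_f = 15.8 °C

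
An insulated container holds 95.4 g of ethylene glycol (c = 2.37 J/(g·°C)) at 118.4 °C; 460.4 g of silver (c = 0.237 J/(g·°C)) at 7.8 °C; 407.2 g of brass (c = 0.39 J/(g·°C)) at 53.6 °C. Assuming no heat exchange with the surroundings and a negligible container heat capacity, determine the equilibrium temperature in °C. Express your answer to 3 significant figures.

Σ mᵢcᵢ(T − Tᵢ) = 0  ⇒  T = Σ mᵢcᵢTᵢ / Σ mᵢcᵢ
Σ mᵢcᵢ = 95.4×2.37 + 460.4×0.237 + 407.2×0.39 = 494.0208
Σ mᵢcᵢTᵢ = 226.098×118.4 + 109.1148×7.8 + 158.808×53.6 = 36133
T = 36133 / 494.0208 = 73.14 °C

T_f = 73.1 °C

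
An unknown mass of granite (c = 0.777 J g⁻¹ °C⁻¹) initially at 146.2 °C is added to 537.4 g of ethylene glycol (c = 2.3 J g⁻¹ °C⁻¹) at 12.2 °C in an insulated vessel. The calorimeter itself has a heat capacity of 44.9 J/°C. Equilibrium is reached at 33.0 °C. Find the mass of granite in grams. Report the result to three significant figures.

m = 303 g

q_gained = (537.4 × 2.3 + 44.9) × (33.0 − 12.2) = 26640 J
q_lost = m × 0.777 × (146.2 − 33.0) = 87.9564 m
m = 26640 / 87.9564 = 303 g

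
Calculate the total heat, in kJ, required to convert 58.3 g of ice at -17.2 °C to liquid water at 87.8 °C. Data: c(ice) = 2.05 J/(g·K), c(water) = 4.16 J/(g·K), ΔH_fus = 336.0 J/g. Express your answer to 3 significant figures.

q = 42.9 kJ

q1 (heat ice -17.2→0.0 °C): 58.3 × 2.05 × 17.2 = 2056 J
q2 (melt at 0 °C): 58.3 × 336.0 = 19589 J
q3 (heat water 0.0→87.8 °C): 58.3 × 4.16 × 87.8 = 21294 J
Total: 2056 + 19589 + 21294 = 42939 J = 42.9 kJ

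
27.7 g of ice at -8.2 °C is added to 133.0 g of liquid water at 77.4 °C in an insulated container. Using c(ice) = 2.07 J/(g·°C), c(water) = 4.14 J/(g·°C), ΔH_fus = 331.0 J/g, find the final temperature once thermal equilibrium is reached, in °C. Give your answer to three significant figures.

Heat to bring ice to 0 °C and melt it: q₁ = 27.7×2.07×8.2 + 27.7×331.0 = 9638.9 J
Heat the water can supply cooling to 0 °C: 133.0×4.14×77.4 = 42618.0 J > q₁, so all ice melts.
Energy balance: 133.0×4.14×(77.4 − T) = 9638.9 + 27.7×4.14×(T − 0)
550.62(77.4 − T) = 9638.9 + 114.678 T
42618.0 − 9638.9 = 665.298 T
T = 32979.1 / 665.298 = 49.57 °C

T_f = 49.6 °C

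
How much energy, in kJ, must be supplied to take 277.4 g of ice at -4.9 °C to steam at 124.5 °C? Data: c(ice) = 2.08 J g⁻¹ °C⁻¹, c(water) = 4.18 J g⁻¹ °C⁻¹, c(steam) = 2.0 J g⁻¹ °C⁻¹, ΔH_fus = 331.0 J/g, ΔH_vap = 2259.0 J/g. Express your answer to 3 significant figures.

q = 851 kJ

q1 (heat ice -4.9→0.0 °C): 277.4 × 2.08 × 4.9 = 2827 J
q2 (melt at 0 °C): 277.4 × 331.0 = 91819 J
q3 (heat water 0.0→100.0 °C): 277.4 × 4.18 × 100.0 = 115953 J
q4 (vaporize at 100 °C): 277.4 × 2259.0 = 626647 J
q5 (heat steam 100.0→124.5 °C): 277.4 × 2.0 × 24.5 = 13593 J
Total: 2827 + 91819 + 115953 + 626647 + 13593 = 850839 J = 851 kJ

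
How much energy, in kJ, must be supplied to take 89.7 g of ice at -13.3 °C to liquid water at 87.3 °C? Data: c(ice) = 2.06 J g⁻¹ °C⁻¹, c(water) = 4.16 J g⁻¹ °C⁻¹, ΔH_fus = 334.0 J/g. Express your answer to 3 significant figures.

q1 (heat ice -13.3→0.0 °C): 89.7 × 2.06 × 13.3 = 2458 J
q2 (melt at 0 °C): 89.7 × 334.0 = 29960 J
q3 (heat water 0.0→87.3 °C): 89.7 × 4.16 × 87.3 = 32576 J
Total: 2458 + 29960 + 32576 = 64994 J = 65.0 kJ

q = 65.0 kJ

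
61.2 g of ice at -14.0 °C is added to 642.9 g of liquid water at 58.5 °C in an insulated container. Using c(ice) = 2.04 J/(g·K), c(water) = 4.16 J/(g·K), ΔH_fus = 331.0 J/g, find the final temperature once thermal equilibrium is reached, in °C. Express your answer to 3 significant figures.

Heat to bring ice to 0 °C and melt it: q₁ = 61.2×2.04×14.0 + 61.2×331.0 = 22005 J
Heat the water can supply cooling to 0 °C: 642.9×4.16×58.5 = 156456 J > q₁, so all ice melts.
Energy balance: 642.9×4.16×(58.5 − T) = 22005 + 61.2×4.16×(T − 0)
2674.464(58.5 − T) = 22005 + 254.592 T
156456 − 22005 = 2929.056 T
T = 134451 / 2929.056 = 45.90 °C

T_f = 45.9 °C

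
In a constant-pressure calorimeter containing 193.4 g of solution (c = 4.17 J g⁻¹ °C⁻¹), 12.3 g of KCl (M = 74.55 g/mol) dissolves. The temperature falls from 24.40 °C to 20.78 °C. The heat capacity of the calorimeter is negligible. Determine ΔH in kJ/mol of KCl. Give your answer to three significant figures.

ΔH = 17.7 kJ/mol

|ΔT| = |20.78 − 24.40| = 3.62 °C
|q_surr| = (193.4 × 4.17) × 3.62 = 806.478 × 3.62 = 2919 J
n(KCl) = 12.3 / 74.55 = 0.1650 mol
Temperature fell, so q_rxn = +|q_surr| = 2.919 kJ
ΔH = q_rxn / n = 17.69 kJ/mol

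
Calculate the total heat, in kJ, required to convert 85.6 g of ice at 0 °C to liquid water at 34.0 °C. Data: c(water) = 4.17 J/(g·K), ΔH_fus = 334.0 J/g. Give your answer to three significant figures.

q1 (melt at 0 °C): 85.6 × 334.0 = 28590 J
q2 (heat water 0.0→34.0 °C): 85.6 × 4.17 × 34.0 = 12136 J
Total: 28590 + 12136 = 40726 J = 40.7 kJ

q = 40.7 kJ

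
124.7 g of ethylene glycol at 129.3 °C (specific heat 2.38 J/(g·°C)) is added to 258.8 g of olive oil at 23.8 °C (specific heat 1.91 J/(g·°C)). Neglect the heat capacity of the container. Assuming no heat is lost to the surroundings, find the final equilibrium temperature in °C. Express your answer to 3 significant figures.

Heat lost by ethylene glycol = heat gained by olive oil.
(124.7)(2.38)(129.3 − T) = (258.8)(1.91)(T − 23.8)
296.786 (129.3 − T) = 494.308 (T − 23.8)
38374 − 296.786 T = 494.308 T − 11765
50139 = 791.094 T
T = 63.38 °C

T_f = 63.4 °C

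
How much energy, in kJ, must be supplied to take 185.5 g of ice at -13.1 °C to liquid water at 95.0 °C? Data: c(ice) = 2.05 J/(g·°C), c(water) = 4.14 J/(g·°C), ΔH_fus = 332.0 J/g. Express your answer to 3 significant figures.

q = 140 kJ

q1 (heat ice -13.1→0.0 °C): 185.5 × 2.05 × 13.1 = 4982 J
q2 (melt at 0 °C): 185.5 × 332.0 = 61586 J
q3 (heat water 0.0→95.0 °C): 185.5 × 4.14 × 95.0 = 72957 J
Total: 4982 + 61586 + 72957 = 139525 J = 140 kJ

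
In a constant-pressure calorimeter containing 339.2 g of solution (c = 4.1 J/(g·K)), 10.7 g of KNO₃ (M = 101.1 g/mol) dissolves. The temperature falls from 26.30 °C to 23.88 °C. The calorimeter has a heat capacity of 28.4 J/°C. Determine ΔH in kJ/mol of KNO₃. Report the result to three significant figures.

ΔH = 32.4 kJ/mol

|ΔT| = |23.88 − 26.30| = 2.42 °C
|q_surr| = (339.2 × 4.1 + 28.4) × 2.42 = 1419.12 × 2.42 = 3434.3 J
n(KNO₃) = 10.7 / 101.1 = 0.10584 mol
Temperature fell, so q_rxn = +|q_surr| = 3.4343 kJ
ΔH = q_rxn / n = 32.448 kJ/mol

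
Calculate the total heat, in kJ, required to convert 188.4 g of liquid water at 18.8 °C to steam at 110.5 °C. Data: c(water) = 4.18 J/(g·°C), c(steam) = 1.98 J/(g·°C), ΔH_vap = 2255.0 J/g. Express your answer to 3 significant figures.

q = 493 kJ

q1 (heat water 18.8→100.0 °C): 188.4 × 4.18 × 81.2 = 63946 J
q2 (vaporize at 100 °C): 188.4 × 2255.0 = 424842 J
q3 (heat steam 100.0→110.5 °C): 188.4 × 1.98 × 10.5 = 3917 J
Total: 63946 + 424842 + 3917 = 492705 J = 493 kJ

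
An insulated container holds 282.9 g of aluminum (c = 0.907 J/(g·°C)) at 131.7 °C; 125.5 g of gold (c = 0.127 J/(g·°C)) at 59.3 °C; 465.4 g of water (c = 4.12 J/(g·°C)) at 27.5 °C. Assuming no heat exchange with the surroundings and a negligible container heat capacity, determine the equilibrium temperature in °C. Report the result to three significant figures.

Σ mᵢcᵢ(T − Tᵢ) = 0  ⇒  T = Σ mᵢcᵢTᵢ / Σ mᵢcᵢ
Σ mᵢcᵢ = 282.9×0.907 + 125.5×0.127 + 465.4×4.12 = 2189.9768
Σ mᵢcᵢTᵢ = 256.5903×131.7 + 15.9385×59.3 + 1917.448×27.5 = 87468
T = 87468 / 2189.9768 = 39.94 °C

T_f = 39.9 °C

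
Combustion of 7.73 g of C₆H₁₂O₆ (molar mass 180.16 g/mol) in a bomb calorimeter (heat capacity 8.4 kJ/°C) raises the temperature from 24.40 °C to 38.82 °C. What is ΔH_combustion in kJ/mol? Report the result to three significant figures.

ΔT = 38.82 − 24.40 = 14.42 °C
q_cal = C_cal × ΔT = 8.4 × 14.42 = 121.128 kJ
n = 7.73 / 180.16 = 0.04291 mol
q_rxn = −q_cal = -121.128 kJ
ΔH = -121.128 / 0.04291 = -2823 kJ/mol

ΔH = -2820 kJ/mol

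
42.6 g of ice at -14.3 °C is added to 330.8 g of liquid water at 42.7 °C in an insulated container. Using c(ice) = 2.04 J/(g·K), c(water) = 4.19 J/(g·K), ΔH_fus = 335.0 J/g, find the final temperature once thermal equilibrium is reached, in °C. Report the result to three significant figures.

T_f = 27.9 °C

Heat to bring ice to 0 °C and melt it: q₁ = 42.6×2.04×14.3 + 42.6×335.0 = 15514 J
Heat the water can supply cooling to 0 °C: 330.8×4.19×42.7 = 59184.4 J > q₁, so all ice melts.
Energy balance: 330.8×4.19×(42.7 − T) = 15514 + 42.6×4.19×(T − 0)
1386.052(42.7 − T) = 15514 + 178.494 T
59184.4 − 15514 = 1564.546 T
T = 43670.4 / 1564.546 = 27.91 °C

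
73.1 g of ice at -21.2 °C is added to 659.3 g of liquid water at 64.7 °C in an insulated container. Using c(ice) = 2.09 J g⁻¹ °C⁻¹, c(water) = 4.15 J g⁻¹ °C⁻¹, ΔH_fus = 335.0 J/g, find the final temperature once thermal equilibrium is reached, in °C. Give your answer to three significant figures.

Heat to bring ice to 0 °C and melt it: q₁ = 73.1×2.09×21.2 + 73.1×335.0 = 27727 J
Heat the water can supply cooling to 0 °C: 659.3×4.15×64.7 = 177025 J > q₁, so all ice melts.
Energy balance: 659.3×4.15×(64.7 − T) = 27727 + 73.1×4.15×(T − 0)
2736.095(64.7 − T) = 27727 + 303.365 T
177025 − 27727 = 3039.460 T
T = 149298 / 3039.460 = 49.12 °C

T_f = 49.1 °C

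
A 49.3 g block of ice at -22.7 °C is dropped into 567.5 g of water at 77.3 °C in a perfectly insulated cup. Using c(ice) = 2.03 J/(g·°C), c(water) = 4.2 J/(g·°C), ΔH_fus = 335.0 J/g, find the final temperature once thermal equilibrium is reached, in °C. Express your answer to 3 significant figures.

T_f = 63.9 °C

Heat to bring ice to 0 °C and melt it: q₁ = 49.3×2.03×22.7 + 49.3×335.0 = 18787 J
Heat the water can supply cooling to 0 °C: 567.5×4.2×77.3 = 184245 J > q₁, so all ice melts.
Energy balance: 567.5×4.2×(77.3 − T) = 18787 + 49.3×4.2×(T − 0)
2383.5(77.3 − T) = 18787 + 207.06 T
184245 − 18787 = 2590.56 T
T = 165458 / 2590.56 = 63.87 °C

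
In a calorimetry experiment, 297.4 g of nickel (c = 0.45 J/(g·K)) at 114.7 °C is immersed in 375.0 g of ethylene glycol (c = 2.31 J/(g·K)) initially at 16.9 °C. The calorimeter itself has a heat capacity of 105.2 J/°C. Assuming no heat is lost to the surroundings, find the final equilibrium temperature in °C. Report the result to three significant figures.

Heat lost by nickel = heat gained by ethylene glycol + calorimeter.
(297.4)(0.45)(114.7 − T) = [(375.0)(2.31) + 105.2](T − 16.9)
133.83 (114.7 − T) = 971.45 (T − 16.9)
15350 − 133.83 T = 971.45 T − 16418
31768 = 1105.28 T
T = 28.74 °C

T_f = 28.7 °C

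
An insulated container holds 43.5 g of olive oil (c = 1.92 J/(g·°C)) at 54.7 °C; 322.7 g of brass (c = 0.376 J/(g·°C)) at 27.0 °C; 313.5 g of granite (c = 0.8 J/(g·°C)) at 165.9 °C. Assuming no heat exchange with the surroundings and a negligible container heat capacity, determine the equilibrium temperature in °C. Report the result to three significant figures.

T_f = 109 °C

Σ mᵢcᵢ(T − Tᵢ) = 0  ⇒  T = Σ mᵢcᵢTᵢ / Σ mᵢcᵢ
Σ mᵢcᵢ = 43.5×1.92 + 322.7×0.376 + 313.5×0.8 = 455.6552
Σ mᵢcᵢTᵢ = 83.52×54.7 + 121.3352×27.0 + 250.8×165.9 = 49452
T = 49452 / 455.6552 = 108.5 °C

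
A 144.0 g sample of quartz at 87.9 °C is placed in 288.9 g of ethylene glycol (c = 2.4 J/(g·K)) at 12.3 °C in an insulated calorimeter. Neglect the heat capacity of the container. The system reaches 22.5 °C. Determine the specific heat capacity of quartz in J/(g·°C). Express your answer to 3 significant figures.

q_gained = (288.9 × 2.4) × (22.5 − 12.3) = 7072 J
q_lost = 144.0 × c × (87.9 − 22.5) = 9417.6 c
Set equal: c = 7072 / 9417.6 = 0.751 J/(g·°C)

c = 0.751 J/(g·°C)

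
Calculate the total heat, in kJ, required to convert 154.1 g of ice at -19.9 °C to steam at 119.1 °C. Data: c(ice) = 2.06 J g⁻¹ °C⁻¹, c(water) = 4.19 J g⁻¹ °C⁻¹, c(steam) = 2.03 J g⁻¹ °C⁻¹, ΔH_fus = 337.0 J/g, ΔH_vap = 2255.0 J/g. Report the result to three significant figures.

q1 (heat ice -19.9→0.0 °C): 154.1 × 2.06 × 19.9 = 6317 J
q2 (melt at 0 °C): 154.1 × 337.0 = 51932 J
q3 (heat water 0.0→100.0 °C): 154.1 × 4.19 × 100.0 = 64568 J
q4 (vaporize at 100 °C): 154.1 × 2255.0 = 347496 J
q5 (heat steam 100.0→119.1 °C): 154.1 × 2.03 × 19.1 = 5975 J
Total: 6317 + 51932 + 64568 + 347496 + 5975 = 476288 J = 476 kJ

q = 476 kJ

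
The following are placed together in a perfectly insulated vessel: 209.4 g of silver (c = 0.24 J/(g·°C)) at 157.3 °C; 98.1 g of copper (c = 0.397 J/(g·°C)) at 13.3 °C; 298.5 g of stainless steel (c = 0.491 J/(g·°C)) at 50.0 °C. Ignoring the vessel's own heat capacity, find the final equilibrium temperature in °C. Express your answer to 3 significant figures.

Σ mᵢcᵢ(T − Tᵢ) = 0  ⇒  T = Σ mᵢcᵢTᵢ / Σ mᵢcᵢ
Σ mᵢcᵢ = 209.4×0.24 + 98.1×0.397 + 298.5×0.491 = 235.7652
Σ mᵢcᵢTᵢ = 50.256×157.3 + 38.9457×13.3 + 146.5635×50.0 = 15751
T = 15751 / 235.7652 = 66.81 °C

T_f = 66.8 °C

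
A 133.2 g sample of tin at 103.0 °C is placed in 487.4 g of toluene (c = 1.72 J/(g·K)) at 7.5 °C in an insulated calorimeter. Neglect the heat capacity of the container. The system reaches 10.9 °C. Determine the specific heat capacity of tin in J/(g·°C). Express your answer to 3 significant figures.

c = 0.232 J/(g·°C)

q_gained = (487.4 × 1.72) × (10.9 − 7.5) = 2850 J
q_lost = 133.2 × c × (103.0 − 10.9) = 12267.72 c
Set equal: c = 2850 / 12267.72 = 0.232 J/(g·°C)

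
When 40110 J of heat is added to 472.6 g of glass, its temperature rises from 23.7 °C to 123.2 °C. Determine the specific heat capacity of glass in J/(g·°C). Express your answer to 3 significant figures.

c = q / (m ΔT) = 40110 / (472.6 × 99.5)
c = 40110 / 47023.7 = 0.853 J/(g·°C)

c = 0.853 J/(g·°C)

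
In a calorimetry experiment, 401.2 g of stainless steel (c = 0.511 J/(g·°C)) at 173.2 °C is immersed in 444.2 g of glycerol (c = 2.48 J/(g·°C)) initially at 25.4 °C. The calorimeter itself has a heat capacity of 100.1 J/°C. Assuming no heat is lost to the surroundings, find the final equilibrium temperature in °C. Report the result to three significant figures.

Heat lost by stainless steel = heat gained by glycerol + calorimeter.
(401.2)(0.511)(173.2 − T) = [(444.2)(2.48) + 100.1](T − 25.4)
205.0132 (173.2 − T) = 1201.716 (T − 25.4)
35508 − 205.0132 T = 1201.716 T − 30524
66032 = 1406.7292 T
T = 46.94 °C

T_f = 46.9 °C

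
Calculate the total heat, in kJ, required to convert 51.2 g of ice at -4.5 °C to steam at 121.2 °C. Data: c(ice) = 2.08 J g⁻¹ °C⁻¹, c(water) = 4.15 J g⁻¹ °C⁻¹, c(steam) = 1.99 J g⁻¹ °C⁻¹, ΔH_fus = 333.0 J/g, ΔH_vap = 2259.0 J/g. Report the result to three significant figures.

q1 (heat ice -4.5→0.0 °C): 51.2 × 2.08 × 4.5 = 479 J
q2 (melt at 0 °C): 51.2 × 333.0 = 17050 J
q3 (heat water 0.0→100.0 °C): 51.2 × 4.15 × 100.0 = 21248 J
q4 (vaporize at 100 °C): 51.2 × 2259.0 = 115661 J
q5 (heat steam 100.0→121.2 °C): 51.2 × 1.99 × 21.2 = 2160 J
Total: 479 + 17050 + 21248 + 115661 + 2160 = 156598 J = 157 kJ

q = 157 kJ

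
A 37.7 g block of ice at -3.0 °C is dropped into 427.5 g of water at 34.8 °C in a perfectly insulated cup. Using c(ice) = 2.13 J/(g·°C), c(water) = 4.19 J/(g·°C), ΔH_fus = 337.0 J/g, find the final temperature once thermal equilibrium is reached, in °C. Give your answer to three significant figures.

Heat to bring ice to 0 °C and melt it: q₁ = 37.7×2.13×3.0 + 37.7×337.0 = 12946 J
Heat the water can supply cooling to 0 °C: 427.5×4.19×34.8 = 62334.6 J > q₁, so all ice melts.
Energy balance: 427.5×4.19×(34.8 − T) = 12946 + 37.7×4.19×(T − 0)
1791.225(34.8 − T) = 12946 + 157.963 T
62334.6 − 12946 = 1949.188 T
T = 49388.6 / 1949.188 = 25.34 °C

T_f = 25.3 °C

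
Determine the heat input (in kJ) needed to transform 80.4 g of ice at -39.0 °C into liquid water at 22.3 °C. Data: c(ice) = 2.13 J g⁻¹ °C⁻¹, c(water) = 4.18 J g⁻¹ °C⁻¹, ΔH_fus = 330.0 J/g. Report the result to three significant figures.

q = 40.7 kJ

q1 (heat ice -39.0→0.0 °C): 80.4 × 2.13 × 39.0 = 6679 J
q2 (melt at 0 °C): 80.4 × 330.0 = 26532 J
q3 (heat water 0.0→22.3 °C): 80.4 × 4.18 × 22.3 = 7494 J
Total: 6679 + 26532 + 7494 = 40705 J = 40.7 kJ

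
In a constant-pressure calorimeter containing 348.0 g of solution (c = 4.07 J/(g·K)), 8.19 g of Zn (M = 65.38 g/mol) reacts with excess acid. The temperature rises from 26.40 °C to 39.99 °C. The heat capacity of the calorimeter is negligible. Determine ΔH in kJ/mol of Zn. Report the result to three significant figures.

ΔH = -154 kJ/mol

|ΔT| = |39.99 − 26.40| = 13.59 °C
|q_surr| = (348.0 × 4.07) × 13.59 = 1416.36 × 13.59 = 19250 J
n(Zn) = 8.19 / 65.38 = 0.1253 mol
Temperature rose, so q_rxn = −|q_surr| = -19.25 kJ
ΔH = q_rxn / n = -153.6 kJ/mol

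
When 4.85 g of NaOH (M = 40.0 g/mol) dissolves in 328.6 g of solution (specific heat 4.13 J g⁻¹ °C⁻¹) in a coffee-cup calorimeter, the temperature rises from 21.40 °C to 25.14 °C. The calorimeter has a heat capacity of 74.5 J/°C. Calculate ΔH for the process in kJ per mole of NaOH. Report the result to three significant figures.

ΔH = -44.2 kJ/mol

|ΔT| = |25.14 − 21.40| = 3.74 °C
|q_surr| = (328.6 × 4.13 + 74.5) × 3.74 = 1431.618 × 3.74 = 5354.3 J
n(NaOH) = 4.85 / 40.0 = 0.12125 mol
Temperature rose, so q_rxn = −|q_surr| = -5.3543 kJ
ΔH = q_rxn / n = -44.16 kJ/mol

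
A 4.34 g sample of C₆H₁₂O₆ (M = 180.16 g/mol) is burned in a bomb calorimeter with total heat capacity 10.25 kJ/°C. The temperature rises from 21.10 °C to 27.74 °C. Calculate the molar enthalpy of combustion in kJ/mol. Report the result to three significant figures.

ΔH = -2830 kJ/mol

ΔT = 27.74 − 21.10 = 6.64 °C
q_cal = C_cal × ΔT = 10.25 × 6.64 = 68.06 kJ
n = 4.34 / 180.16 = 0.02409 mol
q_rxn = −q_cal = -68.06 kJ
ΔH = -68.06 / 0.02409 = -2825 kJ/mol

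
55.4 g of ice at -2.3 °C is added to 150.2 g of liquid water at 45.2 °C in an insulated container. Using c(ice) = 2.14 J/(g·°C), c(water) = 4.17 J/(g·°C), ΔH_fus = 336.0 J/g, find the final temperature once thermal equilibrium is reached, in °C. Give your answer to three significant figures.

T_f = 11.0 °C

Heat to bring ice to 0 °C and melt it: q₁ = 55.4×2.14×2.3 + 55.4×336.0 = 18887 J
Heat the water can supply cooling to 0 °C: 150.2×4.17×45.2 = 28310.3 J > q₁, so all ice melts.
Energy balance: 150.2×4.17×(45.2 − T) = 18887 + 55.4×4.17×(T − 0)
626.334(45.2 − T) = 18887 + 231.018 T
28310.3 − 18887 = 857.352 T
T = 9423.3 / 857.352 = 10.99 °C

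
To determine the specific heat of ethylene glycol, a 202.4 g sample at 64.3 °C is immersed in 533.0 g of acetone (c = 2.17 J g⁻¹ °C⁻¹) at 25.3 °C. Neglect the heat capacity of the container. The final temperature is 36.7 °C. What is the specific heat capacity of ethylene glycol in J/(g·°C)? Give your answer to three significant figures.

q_gained = (533.0 × 2.17) × (36.7 − 25.3) = 13190 J
q_lost = 202.4 × c × (64.3 − 36.7) = 5586.24 c
Set equal: c = 13190 / 5586.24 = 2.36 J/(g·°C)

c = 2.36 J/(g·°C)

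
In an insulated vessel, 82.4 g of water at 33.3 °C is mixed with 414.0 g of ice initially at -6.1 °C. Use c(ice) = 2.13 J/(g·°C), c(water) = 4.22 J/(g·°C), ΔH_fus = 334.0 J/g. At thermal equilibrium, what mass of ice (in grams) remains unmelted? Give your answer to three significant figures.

Heat to warm all ice to 0 °C: 414.0×2.13×6.1 = 5379.1 J
Heat released by water cooling to 0 °C: 82.4×4.22×33.3 = 11579 J
11579 J < 5379.1 + 414.0×334.0 = 143655.1 J, so not all ice melts; final T = 0 °C.
Heat left for melting: 11579 − 5379.1 = 6199.9 J
Mass melted = 6199.9 / 334.0 = 18.56 g
Ice remaining = 414.0 − 18.56 = 395.44 g

m_ice remaining = 395 g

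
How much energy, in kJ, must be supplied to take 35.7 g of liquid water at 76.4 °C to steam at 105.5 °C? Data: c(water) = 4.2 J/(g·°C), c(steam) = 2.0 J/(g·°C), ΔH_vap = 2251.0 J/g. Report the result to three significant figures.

q = 84.3 kJ

q1 (heat water 76.4→100.0 °C): 35.7 × 4.2 × 23.6 = 3539 J
q2 (vaporize at 100 °C): 35.7 × 2251.0 = 80361 J
q3 (heat steam 100.0→105.5 °C): 35.7 × 2.0 × 5.5 = 393 J
Total: 3539 + 80361 + 393 = 84293 J = 84.3 kJ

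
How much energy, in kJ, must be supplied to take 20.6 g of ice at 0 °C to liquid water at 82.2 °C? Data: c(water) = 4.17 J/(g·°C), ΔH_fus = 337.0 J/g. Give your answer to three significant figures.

q1 (melt at 0 °C): 20.6 × 337.0 = 6942 J
q2 (heat water 0.0→82.2 °C): 20.6 × 4.17 × 82.2 = 7061 J
Total: 6942 + 7061 = 14003 J = 14.0 kJ

q = 14.0 kJ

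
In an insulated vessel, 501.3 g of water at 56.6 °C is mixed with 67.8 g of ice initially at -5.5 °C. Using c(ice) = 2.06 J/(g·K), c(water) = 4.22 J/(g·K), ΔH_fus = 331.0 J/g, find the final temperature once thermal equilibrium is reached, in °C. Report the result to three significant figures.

Heat to bring ice to 0 °C and melt it: q₁ = 67.8×2.06×5.5 + 67.8×331.0 = 23210 J
Heat the water can supply cooling to 0 °C: 501.3×4.22×56.6 = 119737 J > q₁, so all ice melts.
Energy balance: 501.3×4.22×(56.6 − T) = 23210 + 67.8×4.22×(T − 0)
2115.486(56.6 − T) = 23210 + 286.116 T
119737 − 23210 = 2401.602 T
T = 96527 / 2401.602 = 40.19 °C

T_f = 40.2 °C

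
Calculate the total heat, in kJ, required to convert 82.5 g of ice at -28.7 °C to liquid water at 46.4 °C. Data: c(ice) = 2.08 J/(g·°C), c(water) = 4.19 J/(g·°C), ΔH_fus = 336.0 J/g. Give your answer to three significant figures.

q1 (heat ice -28.7→0.0 °C): 82.5 × 2.08 × 28.7 = 4925 J
q2 (melt at 0 °C): 82.5 × 336.0 = 27720 J
q3 (heat water 0.0→46.4 °C): 82.5 × 4.19 × 46.4 = 16039 J
Total: 4925 + 27720 + 16039 = 48684 J = 48.7 kJ

q = 48.7 kJ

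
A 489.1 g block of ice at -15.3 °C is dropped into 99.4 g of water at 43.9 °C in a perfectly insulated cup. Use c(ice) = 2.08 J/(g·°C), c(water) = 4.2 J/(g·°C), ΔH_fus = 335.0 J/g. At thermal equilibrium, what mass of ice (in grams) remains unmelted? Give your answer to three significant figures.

m_ice remaining = 481 g

Heat to warm all ice to 0 °C: 489.1×2.08×15.3 = 15565 J
Heat released by water cooling to 0 °C: 99.4×4.2×43.9 = 18327 J
18327 J < 15565 + 489.1×335.0 = 179413.5 J, so not all ice melts; final T = 0 °C.
Heat left for melting: 18327 − 15565 = 2762 J
Mass melted = 2762 / 335.0 = 8.245 g
Ice remaining = 489.1 − 8.245 = 480.855 g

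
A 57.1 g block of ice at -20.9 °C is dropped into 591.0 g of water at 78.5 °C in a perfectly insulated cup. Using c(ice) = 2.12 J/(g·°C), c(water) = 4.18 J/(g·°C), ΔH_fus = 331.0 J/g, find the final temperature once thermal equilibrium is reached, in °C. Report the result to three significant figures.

Heat to bring ice to 0 °C and melt it: q₁ = 57.1×2.12×20.9 + 57.1×331.0 = 21430 J
Heat the water can supply cooling to 0 °C: 591.0×4.18×78.5 = 193925 J > q₁, so all ice melts.
Energy balance: 591.0×4.18×(78.5 − T) = 21430 + 57.1×4.18×(T − 0)
2470.38(78.5 − T) = 21430 + 238.678 T
193925 − 21430 = 2709.058 T
T = 172495 / 2709.058 = 63.67 °C

T_f = 63.7 °C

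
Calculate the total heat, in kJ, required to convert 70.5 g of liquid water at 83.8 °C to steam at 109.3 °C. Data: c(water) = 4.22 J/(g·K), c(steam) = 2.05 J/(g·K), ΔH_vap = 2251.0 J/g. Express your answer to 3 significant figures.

q1 (heat water 83.8→100.0 °C): 70.5 × 4.22 × 16.2 = 4820 J
q2 (vaporize at 100 °C): 70.5 × 2251.0 = 158696 J
q3 (heat steam 100.0→109.3 °C): 70.5 × 2.05 × 9.3 = 1344 J
Total: 4820 + 158696 + 1344 = 164860 J = 165 kJ

q = 165 kJ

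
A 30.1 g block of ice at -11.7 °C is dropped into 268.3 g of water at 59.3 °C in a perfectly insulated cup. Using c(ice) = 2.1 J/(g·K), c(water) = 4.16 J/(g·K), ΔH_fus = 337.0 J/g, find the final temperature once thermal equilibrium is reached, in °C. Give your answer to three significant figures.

T_f = 44.6 °C

Heat to bring ice to 0 °C and melt it: q₁ = 30.1×2.1×11.7 + 30.1×337.0 = 10883 J
Heat the water can supply cooling to 0 °C: 268.3×4.16×59.3 = 66186.4 J > q₁, so all ice melts.
Energy balance: 268.3×4.16×(59.3 − T) = 10883 + 30.1×4.16×(T − 0)
1116.128(59.3 − T) = 10883 + 125.216 T
66186.4 − 10883 = 1241.344 T
T = 55303.4 / 1241.344 = 44.55 °C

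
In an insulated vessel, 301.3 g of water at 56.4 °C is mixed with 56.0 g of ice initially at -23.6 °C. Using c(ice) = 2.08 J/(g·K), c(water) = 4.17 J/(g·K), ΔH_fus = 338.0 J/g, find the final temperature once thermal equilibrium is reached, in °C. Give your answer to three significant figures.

T_f = 33.0 °C

Heat to bring ice to 0 °C and melt it: q₁ = 56.0×2.08×23.6 + 56.0×338.0 = 21677 J
Heat the water can supply cooling to 0 °C: 301.3×4.17×56.4 = 70862.1 J > q₁, so all ice melts.
Energy balance: 301.3×4.17×(56.4 − T) = 21677 + 56.0×4.17×(T − 0)
1256.421(56.4 − T) = 21677 + 233.52 T
70862.1 − 21677 = 1489.941 T
T = 49185.1 / 1489.941 = 33.01 °C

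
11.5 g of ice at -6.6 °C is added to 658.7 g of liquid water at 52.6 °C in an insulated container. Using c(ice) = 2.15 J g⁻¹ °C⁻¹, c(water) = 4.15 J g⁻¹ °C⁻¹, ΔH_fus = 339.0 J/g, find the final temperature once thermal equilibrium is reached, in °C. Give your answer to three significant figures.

Heat to bring ice to 0 °C and melt it: q₁ = 11.5×2.15×6.6 + 11.5×339.0 = 4061.7 J
Heat the water can supply cooling to 0 °C: 658.7×4.15×52.6 = 143788 J > q₁, so all ice melts.
Energy balance: 658.7×4.15×(52.6 − T) = 4061.7 + 11.5×4.15×(T − 0)
2733.605(52.6 − T) = 4061.7 + 47.725 T
143788 − 4061.7 = 2781.330 T
T = 139726.3 / 2781.330 = 50.24 °C

T_f = 50.2 °C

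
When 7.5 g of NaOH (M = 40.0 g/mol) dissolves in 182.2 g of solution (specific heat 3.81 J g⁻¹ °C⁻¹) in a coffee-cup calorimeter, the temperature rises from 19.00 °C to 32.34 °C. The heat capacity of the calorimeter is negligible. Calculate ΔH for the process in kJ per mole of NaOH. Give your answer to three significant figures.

ΔH = -49.4 kJ/mol

|ΔT| = |32.34 − 19.00| = 13.34 °C
|q_surr| = (182.2 × 3.81) × 13.34 = 694.182 × 13.34 = 9260 J
n(NaOH) = 7.5 / 40.0 = 0.1875 mol
Temperature rose, so q_rxn = −|q_surr| = -9.260 kJ
ΔH = q_rxn / n = -49.39 kJ/mol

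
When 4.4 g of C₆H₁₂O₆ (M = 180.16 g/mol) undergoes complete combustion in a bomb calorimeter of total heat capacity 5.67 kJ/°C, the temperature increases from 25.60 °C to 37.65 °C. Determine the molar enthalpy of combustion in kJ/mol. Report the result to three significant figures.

ΔT = 37.65 − 25.60 = 12.05 °C
q_cal = C_cal × ΔT = 5.67 × 12.05 = 68.3235 kJ
n = 4.4 / 180.16 = 0.02442 mol
q_rxn = −q_cal = -68.3235 kJ
ΔH = -68.3235 / 0.02442 = -2798 kJ/mol

ΔH = -2800 kJ/mol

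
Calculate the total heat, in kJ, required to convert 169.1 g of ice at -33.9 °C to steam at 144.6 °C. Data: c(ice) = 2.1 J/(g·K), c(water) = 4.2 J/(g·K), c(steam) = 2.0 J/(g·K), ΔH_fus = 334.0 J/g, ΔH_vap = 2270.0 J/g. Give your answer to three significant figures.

q1 (heat ice -33.9→0.0 °C): 169.1 × 2.1 × 33.9 = 12038 J
q2 (melt at 0 °C): 169.1 × 334.0 = 56479 J
q3 (heat water 0.0→100.0 °C): 169.1 × 4.2 × 100.0 = 71022 J
q4 (vaporize at 100 °C): 169.1 × 2270.0 = 383857 J
q5 (heat steam 100.0→144.6 °C): 169.1 × 2.0 × 44.6 = 15084 J
Total: 12038 + 56479 + 71022 + 383857 + 15084 = 538480 J = 538 kJ

q = 538 kJ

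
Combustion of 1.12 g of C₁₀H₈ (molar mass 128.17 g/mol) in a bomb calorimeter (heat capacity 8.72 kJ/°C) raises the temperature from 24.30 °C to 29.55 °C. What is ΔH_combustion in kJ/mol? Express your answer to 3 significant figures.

ΔT = 29.55 − 24.30 = 5.25 °C
q_cal = C_cal × ΔT = 8.72 × 5.25 = 45.78 kJ
n = 1.12 / 128.17 = 0.008738 mol
q_rxn = −q_cal = -45.78 kJ
ΔH = -45.78 / 0.008738 = -5239 kJ/mol

ΔH = -5240 kJ/mol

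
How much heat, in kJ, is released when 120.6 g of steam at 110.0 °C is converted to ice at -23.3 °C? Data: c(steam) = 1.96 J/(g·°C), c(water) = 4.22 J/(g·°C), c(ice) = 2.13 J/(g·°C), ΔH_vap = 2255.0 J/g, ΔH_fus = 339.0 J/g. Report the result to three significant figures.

q1 (cool steam 110.0→100 °C): 120.6 × 1.96 × 10.0 = 2364 J
q2 (condense at 100 °C): 120.6 × 2255.0 = 271953 J
q3 (cool water 100→0 °C): 120.6 × 4.22 × 100.0 = 50893 J
q4 (freeze at 0 °C): 120.6 × 339.0 = 40883 J
q5 (cool ice 0→-23.3 °C): 120.6 × 2.13 × 23.3 = 5985 J
Total: 2364 + 271953 + 50893 + 40883 + 5985 = 372078 J = 372 kJ

q = 372 kJ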